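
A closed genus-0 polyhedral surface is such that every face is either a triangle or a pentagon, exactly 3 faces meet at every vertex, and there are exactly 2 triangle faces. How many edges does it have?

18

Let x be the number of pentagons; then F = 2 + x.
Edge–face incidences: 2E = 3·2 + 5·x = 6 + 5x.
Every vertex has degree 3, so 3V = 2E.
Euler: V − E + F = 2 ⇒ (2E)/3 − E + (2 + x) = 2.
Multiply by 6: 2·(2E) − 3·(2E) + 6·(2 + x) = 12, i.e. 12 + 6x − (6 + 5x) = 12.
Collecting terms: x + 6 = 12, so x = 6.
Then 2E = 6 + 5·6 = 36, so E = 18, V = 2E/3 = 12, F = 2 + 6 = 8.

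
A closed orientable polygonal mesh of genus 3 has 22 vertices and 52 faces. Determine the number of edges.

78

For a closed orientable surface of genus 3, χ = 2 − 2·3 = -4.
E = V + F − (-4) = 22 + 52 − (-4) = 78.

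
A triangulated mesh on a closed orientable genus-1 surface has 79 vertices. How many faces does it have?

158

χ = 2 − 2·1 = 0, and every face is a triangle so 3F = 2E.
V − E + F = 0 with E = 3F/2 gives 79 − (3/2 − 1)·F = 0, so F = 158 and E = 237.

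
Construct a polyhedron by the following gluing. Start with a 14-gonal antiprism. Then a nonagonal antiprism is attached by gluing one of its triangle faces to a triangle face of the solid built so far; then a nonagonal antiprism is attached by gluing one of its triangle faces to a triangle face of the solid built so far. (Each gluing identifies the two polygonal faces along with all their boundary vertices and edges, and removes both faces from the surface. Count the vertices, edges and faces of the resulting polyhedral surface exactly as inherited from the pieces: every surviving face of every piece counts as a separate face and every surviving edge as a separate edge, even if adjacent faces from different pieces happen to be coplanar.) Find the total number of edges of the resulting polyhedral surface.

A 14-gonal antiprism: V=28, E=56, F=30.
Attach a nonagonal antiprism (V=18, E=36, F=20) along a 3-gon: merge 3 vertices and 3 edges, delete both glued faces → V=43, E=89, F=48.
Attach a nonagonal antiprism (V=18, E=36, F=20) along a 3-gon: merge 3 vertices and 3 edges, delete both glued faces → V=58, E=122, F=66.
Check: V − E + F = 58 − 122 + 66 = 2.

122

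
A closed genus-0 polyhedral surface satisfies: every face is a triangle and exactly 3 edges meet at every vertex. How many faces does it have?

Each face has 3 edges and each edge borders two faces, so 2E = 3F.
Each vertex has degree 3, so 3V = 2E and hence V = 3F/3.
Euler: V − E + F = 2 ⇒ (3F/3) − (3F/2) + F = 2.
Multiply by 6: (6 − 9 + 6)F = 12, i.e. 3F = 12.
So F = 4, E = 3·4/2 = 6, V = 3·4/3 = 4.

4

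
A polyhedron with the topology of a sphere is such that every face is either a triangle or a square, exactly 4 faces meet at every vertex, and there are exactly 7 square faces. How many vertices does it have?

Let x be the number of triangles; then F = 7 + x.
Edge–face incidences: 2E = 4·7 + 3·x = 28 + 3x.
Every vertex has degree 4, so 4V = 2E.
Euler: V − E + F = 2 ⇒ (2E)/4 − E + (7 + x) = 2.
Multiply by 8: 2·(2E) − 4·(2E) + 8·(7 + x) = 16, i.e. 56 + 8x − 2·(28 + 3x) = 16.
Collecting terms: 2x = 16, so x = 8.
Then 2E = 28 + 3·8 = 52, so E = 26, V = 2E/4 = 13, F = 7 + 8 = 15.

13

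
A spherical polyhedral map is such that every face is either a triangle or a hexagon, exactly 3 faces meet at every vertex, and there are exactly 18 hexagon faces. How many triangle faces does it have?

Let x be the number of triangles; then F = 18 + x.
Edge–face incidences: 2E = 6·18 + 3·x = 108 + 3x.
Every vertex has degree 3, so 3V = 2E.
Euler: V − E + F = 2 ⇒ (2E)/3 − E + (18 + x) = 2.
Multiply by 6: 2·(2E) − 3·(2E) + 6·(18 + x) = 12, i.e. 108 + 6x − (108 + 3x) = 12.
Collecting terms: 3x = 12, so x = 4.
Then 2E = 108 + 3·4 = 120, so E = 60, V = 2E/3 = 40, F = 18 + 4 = 22.

4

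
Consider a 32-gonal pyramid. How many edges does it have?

A pyramid on an n-gon base has one n-gon and n triangles: V = 32 + 1 = 33, E = 2·32 = 64, F = 32 + 1 = 33.

64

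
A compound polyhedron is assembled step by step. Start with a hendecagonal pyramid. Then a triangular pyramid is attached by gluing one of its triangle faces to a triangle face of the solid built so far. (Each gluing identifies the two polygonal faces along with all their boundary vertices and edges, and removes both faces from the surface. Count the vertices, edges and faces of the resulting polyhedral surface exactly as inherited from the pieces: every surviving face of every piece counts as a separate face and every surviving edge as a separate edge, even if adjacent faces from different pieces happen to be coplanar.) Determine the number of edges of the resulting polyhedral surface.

A hendecagonal pyramid: V=12, E=22, F=12.
Attach a triangular pyramid (V=4, E=6, F=4) along a 3-gon: merge 3 vertices and 3 edges, delete both glued faces → V=13, E=25, F=14.
Check: V − E + F = 13 − 25 + 14 = 2.

25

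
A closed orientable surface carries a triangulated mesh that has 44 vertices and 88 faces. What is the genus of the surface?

1

Every face is a triangle, so 2E = 3·88 = 264, giving E = 132.
χ = V − E + F = 44 − 132 + 88 = 0.
For a closed orientable surface χ = 2 − 2g, so g = (2 − (0))/2 = 1.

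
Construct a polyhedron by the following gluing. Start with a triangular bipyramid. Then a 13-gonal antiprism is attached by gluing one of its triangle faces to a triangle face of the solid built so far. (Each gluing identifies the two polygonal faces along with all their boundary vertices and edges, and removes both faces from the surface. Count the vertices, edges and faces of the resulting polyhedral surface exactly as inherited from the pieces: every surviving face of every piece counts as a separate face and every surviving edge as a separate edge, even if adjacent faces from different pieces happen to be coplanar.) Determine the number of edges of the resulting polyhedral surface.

58

A triangular bipyramid: V=5, E=9, F=6.
Attach a 13-gonal antiprism (V=26, E=52, F=28) along a 3-gon: merge 3 vertices and 3 edges, delete both glued faces → V=28, E=58, F=32.
Check: V − E + F = 28 − 58 + 32 = 2.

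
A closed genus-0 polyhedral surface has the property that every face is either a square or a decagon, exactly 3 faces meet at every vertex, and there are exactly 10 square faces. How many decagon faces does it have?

Let x be the number of decagons; then F = 10 + x.
Edge–face incidences: 2E = 4·10 + 10·x = 40 + 10x.
Every vertex has degree 3, so 3V = 2E.
Euler: V − E + F = 2 ⇒ (2E)/3 − E + (10 + x) = 2.
Multiply by 6: 2·(2E) − 3·(2E) + 6·(10 + x) = 12, i.e. 60 + 6x − (40 + 10x) = 12.
Collecting terms: −4x + 20 = 12, so −4x = −8, so x = 2.
Then 2E = 40 + 10·2 = 60, so E = 30, V = 2E/3 = 20, F = 10 + 2 = 12.

2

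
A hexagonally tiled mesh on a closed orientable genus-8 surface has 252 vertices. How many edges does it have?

399

χ = 2 − 2·8 = -14, and every face is a hexagon so 6F = 2E.
V − E + F = -14 with E = 6F/2 gives 252 − (6/2 − 1)·F = -14, so F = 133 and E = 399.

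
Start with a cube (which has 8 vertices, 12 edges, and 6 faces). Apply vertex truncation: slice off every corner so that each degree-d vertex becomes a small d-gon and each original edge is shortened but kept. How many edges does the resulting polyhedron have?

36

Truncation replaces each original edge-end by a new vertex, so V′ = 2E = 24.
Each original edge survives, and each old vertex of degree d contributes d new edges; summing degrees gives Σd = 2E, so E′ = E + 2E = 3E = 36.
Each original face survives and each original vertex becomes one new face: F′ = F + V = 14.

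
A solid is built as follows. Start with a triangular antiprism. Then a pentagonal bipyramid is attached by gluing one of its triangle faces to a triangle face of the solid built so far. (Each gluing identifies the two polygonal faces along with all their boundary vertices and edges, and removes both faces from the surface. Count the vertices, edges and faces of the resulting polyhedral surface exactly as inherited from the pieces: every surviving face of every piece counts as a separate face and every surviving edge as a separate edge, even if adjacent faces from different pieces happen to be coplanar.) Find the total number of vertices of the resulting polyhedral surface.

10

A triangular antiprism: V=6, E=12, F=8.
Attach a pentagonal bipyramid (V=7, E=15, F=10) along a 3-gon: merge 3 vertices and 3 edges, delete both glued faces → V=10, E=24, F=16.
Check: V − E + F = 10 − 24 + 16 = 2.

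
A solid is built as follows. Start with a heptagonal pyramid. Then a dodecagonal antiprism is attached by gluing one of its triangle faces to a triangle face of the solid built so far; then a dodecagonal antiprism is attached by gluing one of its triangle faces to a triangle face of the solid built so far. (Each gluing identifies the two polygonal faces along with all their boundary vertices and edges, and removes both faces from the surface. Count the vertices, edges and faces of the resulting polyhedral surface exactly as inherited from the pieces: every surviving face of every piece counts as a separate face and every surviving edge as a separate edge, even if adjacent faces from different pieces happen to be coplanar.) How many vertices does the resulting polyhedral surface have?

50

A heptagonal pyramid: V=8, E=14, F=8.
Attach a dodecagonal antiprism (V=24, E=48, F=26) along a 3-gon: merge 3 vertices and 3 edges, delete both glued faces → V=29, E=59, F=32.
Attach a dodecagonal antiprism (V=24, E=48, F=26) along a 3-gon: merge 3 vertices and 3 edges, delete both glued faces → V=50, E=104, F=56.
Check: V − E + F = 50 − 104 + 56 = 2.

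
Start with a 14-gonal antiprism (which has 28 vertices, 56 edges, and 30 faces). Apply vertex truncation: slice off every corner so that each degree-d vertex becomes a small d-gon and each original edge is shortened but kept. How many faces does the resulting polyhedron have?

Truncation replaces each original edge-end by a new vertex, so V′ = 2E = 112.
Each original edge survives, and each old vertex of degree d contributes d new edges; summing degrees gives Σd = 2E, so E′ = E + 2E = 3E = 168.
Each original face survives and each original vertex becomes one new face: F′ = F + V = 58.

58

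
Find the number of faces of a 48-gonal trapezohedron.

96

The n-trapezohedron (dual of the n-antiprism) has V = 2·48 + 2 = 98, E = 4·48 = 192, F = 2·48 = 96.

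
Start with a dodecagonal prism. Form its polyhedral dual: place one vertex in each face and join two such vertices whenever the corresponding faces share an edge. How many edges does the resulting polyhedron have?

The base solid has V = 24, E = 36, F = 14.
The dual swaps V and F and preserves E: V′ = F = 14, E′ = E = 36, F′ = V = 24.

36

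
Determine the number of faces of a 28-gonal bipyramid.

A bipyramid over an n-gon has 2n triangular faces and n + 2 vertices: V = 28 + 2 = 30, E = 3·28 = 84, F = 2·28 = 56.
Check: V − E + F = 30 − 84 + 56 = 2.

56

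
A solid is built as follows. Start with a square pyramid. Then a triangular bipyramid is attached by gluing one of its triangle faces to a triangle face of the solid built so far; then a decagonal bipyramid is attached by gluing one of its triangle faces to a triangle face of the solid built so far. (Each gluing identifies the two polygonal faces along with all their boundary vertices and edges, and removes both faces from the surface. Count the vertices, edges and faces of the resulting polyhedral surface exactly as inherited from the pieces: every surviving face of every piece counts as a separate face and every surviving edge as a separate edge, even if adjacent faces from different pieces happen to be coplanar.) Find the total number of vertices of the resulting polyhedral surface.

A square pyramid: V=5, E=8, F=5.
Attach a triangular bipyramid (V=5, E=9, F=6) along a 3-gon: merge 3 vertices and 3 edges, delete both glued faces → V=7, E=14, F=9.
Attach a decagonal bipyramid (V=12, E=30, F=20) along a 3-gon: merge 3 vertices and 3 edges, delete both glued faces → V=16, E=41, F=27.
Check: V − E + F = 16 − 41 + 27 = 2.

16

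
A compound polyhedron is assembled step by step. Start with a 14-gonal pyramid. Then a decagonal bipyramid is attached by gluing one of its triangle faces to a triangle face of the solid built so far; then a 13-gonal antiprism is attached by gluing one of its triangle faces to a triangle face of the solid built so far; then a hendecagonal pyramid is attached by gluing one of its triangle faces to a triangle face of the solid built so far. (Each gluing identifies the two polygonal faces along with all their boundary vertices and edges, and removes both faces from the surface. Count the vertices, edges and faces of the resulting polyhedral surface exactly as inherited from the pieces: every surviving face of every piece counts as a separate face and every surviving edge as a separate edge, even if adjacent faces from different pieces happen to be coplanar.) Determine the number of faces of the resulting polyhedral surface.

A 14-gonal pyramid: V=15, E=28, F=15.
Attach a decagonal bipyramid (V=12, E=30, F=20) along a 3-gon: merge 3 vertices and 3 edges, delete both glued faces → V=24, E=55, F=33.
Attach a 13-gonal antiprism (V=26, E=52, F=28) along a 3-gon: merge 3 vertices and 3 edges, delete both glued faces → V=47, E=104, F=59.
Attach a hendecagonal pyramid (V=12, E=22, F=12) along a 3-gon: merge 3 vertices and 3 edges, delete both glued faces → V=56, E=123, F=69.
Check: V − E + F = 56 − 123 + 69 = 2.

69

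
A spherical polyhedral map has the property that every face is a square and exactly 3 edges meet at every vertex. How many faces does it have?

Each face has 4 edges and each edge borders two faces, so 2E = 4F.
Each vertex has degree 3, so 3V = 2E and hence V = 4F/3.
Euler: V − E + F = 2 ⇒ (4F/3) − (4F/2) + F = 2.
Multiply by 6: (8 − 12 + 6)F = 12, i.e. 2F = 12.
So F = 6, E = 4·6/2 = 12, V = 4·6/3 = 8.

6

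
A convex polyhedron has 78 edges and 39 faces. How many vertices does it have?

41

Here V − E + F = 2.
V = 2 + E − F = 2 + 78 − 39 = 41.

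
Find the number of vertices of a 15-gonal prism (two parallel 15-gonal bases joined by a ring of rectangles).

A prism on an n-gon has two n-gon bases and n rectangular sides: V = 2·15 = 30, E = 3·15 = 45, F = 15 + 2 = 17.

30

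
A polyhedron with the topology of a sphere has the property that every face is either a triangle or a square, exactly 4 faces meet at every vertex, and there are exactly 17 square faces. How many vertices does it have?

23

Let x be the number of triangles; then F = 17 + x.
Edge–face incidences: 2E = 4·17 + 3·x = 68 + 3x.
Every vertex has degree 4, so 4V = 2E.
Euler: V − E + F = 2 ⇒ (2E)/4 − E + (17 + x) = 2.
Multiply by 8: 2·(2E) − 4·(2E) + 8·(17 + x) = 16, i.e. 136 + 8x − 2·(68 + 3x) = 16.
Collecting terms: 2x = 16, so x = 8.
Then 2E = 68 + 3·8 = 92, so E = 46, V = 2E/4 = 23, F = 17 + 8 = 25.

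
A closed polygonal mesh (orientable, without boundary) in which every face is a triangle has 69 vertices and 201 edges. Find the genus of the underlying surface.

Every face is a triangle and each edge borders two faces, so 3F = 2·201, giving F = 134.
χ = V − E + F = 69 − 201 + 134 = 2.
For a closed orientable surface χ = 2 − 2g, so g = (2 − (2))/2 = 0.

0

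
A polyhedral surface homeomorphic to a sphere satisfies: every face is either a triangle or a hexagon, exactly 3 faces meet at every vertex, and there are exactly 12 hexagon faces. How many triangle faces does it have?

4

Let x be the number of triangles; then F = 12 + x.
Edge–face incidences: 2E = 6·12 + 3·x = 72 + 3x.
Every vertex has degree 3, so 3V = 2E.
Euler: V − E + F = 2 ⇒ (2E)/3 − E + (12 + x) = 2.
Multiply by 6: 2·(2E) − 3·(2E) + 6·(12 + x) = 12, i.e. 72 + 6x − (72 + 3x) = 12.
Collecting terms: 3x = 12, so x = 4.
Then 2E = 72 + 3·4 = 84, so E = 42, V = 2E/3 = 28, F = 12 + 4 = 16.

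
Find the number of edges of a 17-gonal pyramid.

A pyramid on an n-gon base has one n-gon and n triangles: V = 17 + 1 = 18, E = 2·17 = 34, F = 17 + 1 = 18.

34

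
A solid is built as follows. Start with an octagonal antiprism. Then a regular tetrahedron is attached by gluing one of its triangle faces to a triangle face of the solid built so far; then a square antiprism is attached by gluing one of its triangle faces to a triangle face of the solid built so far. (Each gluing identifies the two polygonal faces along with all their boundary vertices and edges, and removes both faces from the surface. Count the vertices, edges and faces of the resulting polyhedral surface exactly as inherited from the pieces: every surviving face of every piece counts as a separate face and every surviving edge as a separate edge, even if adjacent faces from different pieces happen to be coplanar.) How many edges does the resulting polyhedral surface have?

An octagonal antiprism: V=16, E=32, F=18.
Attach a regular tetrahedron (V=4, E=6, F=4) along a 3-gon: merge 3 vertices and 3 edges, delete both glued faces → V=17, E=35, F=20.
Attach a square antiprism (V=8, E=16, F=10) along a 3-gon: merge 3 vertices and 3 edges, delete both glued faces → V=22, E=48, F=28.
Check: V − E + F = 22 − 48 + 28 = 2.

48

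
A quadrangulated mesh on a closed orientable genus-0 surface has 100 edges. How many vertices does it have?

52

χ = 2 − 2·0 = 2, and every face is a square so 4F = 2E.
F = 2E/4 = 50. Then V = 2 + E − F = 2 + 100 − 50 = 52.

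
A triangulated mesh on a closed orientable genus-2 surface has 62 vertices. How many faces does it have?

128

χ = 2 − 2·2 = -2, and every face is a triangle so 3F = 2E.
V − E + F = -2 with E = 3F/2 gives 62 − (3/2 − 1)·F = -2, so F = 128 and E = 192.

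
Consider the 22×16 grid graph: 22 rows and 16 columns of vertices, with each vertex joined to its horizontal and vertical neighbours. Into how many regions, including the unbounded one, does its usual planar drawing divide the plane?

316

The grid has V = 22·16 = 352 vertices and E = 22·15 + 16·21 = 666 edges.
F = 2 − V + E = 2 − 352 + 666 = 316.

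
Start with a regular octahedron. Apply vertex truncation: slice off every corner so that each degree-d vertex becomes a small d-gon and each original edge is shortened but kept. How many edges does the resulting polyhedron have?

36

The base solid has V = 6, E = 12, F = 8.
Truncation replaces each original edge-end by a new vertex, so V′ = 2E = 24.
Each original edge survives, and each old vertex of degree d contributes d new edges; summing degrees gives Σd = 2E, so E′ = E + 2E = 3E = 36.
Each original face survives and each original vertex becomes one new face: F′ = F + V = 14.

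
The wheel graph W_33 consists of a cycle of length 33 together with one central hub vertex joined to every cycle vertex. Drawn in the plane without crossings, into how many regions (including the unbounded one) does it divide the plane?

34

W_33 has V = 33 + 1 = 34 vertices and E = 2·33 = 66 edges.
By Euler's formula F = 2 − V + E = 2 − 34 + 66 = 34.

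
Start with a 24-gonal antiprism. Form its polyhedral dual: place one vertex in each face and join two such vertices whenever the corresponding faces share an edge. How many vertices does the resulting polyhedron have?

The base solid has V = 48, E = 96, F = 50.
The dual swaps V and F and preserves E: V′ = F = 50, E′ = E = 96, F′ = V = 48.

50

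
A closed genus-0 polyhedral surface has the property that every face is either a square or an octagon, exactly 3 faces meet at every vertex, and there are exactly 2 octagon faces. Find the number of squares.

Let x be the number of squares; then F = 2 + x.
Edge–face incidences: 2E = 8·2 + 4·x = 16 + 4x.
Every vertex has degree 3, so 3V = 2E.
Euler: V − E + F = 2 ⇒ (2E)/3 − E + (2 + x) = 2.
Multiply by 6: 2·(2E) − 3·(2E) + 6·(2 + x) = 12, i.e. 12 + 6x − (16 + 4x) = 12.
Collecting terms: 2x − 4 = 12, so 2x = 16, so x = 8.
Then 2E = 16 + 4·8 = 48, so E = 24, V = 2E/3 = 16, F = 2 + 8 = 10.

8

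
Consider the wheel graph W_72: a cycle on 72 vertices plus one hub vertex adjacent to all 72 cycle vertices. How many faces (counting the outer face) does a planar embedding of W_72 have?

73

W_72 has V = 72 + 1 = 73 vertices and E = 2·72 = 144 edges.
By Euler's formula F = 2 − V + E = 2 − 73 + 144 = 73.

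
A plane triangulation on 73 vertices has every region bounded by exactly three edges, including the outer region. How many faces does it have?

In a plane triangulation 3F = 2E and V − E + F = 2, so F = 2V − 4 = 2·73 − 4 = 142.

142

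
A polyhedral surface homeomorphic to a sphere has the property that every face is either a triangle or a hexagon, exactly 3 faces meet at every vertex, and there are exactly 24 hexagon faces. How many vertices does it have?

52

Let x be the number of triangles; then F = 24 + x.
Edge–face incidences: 2E = 6·24 + 3·x = 144 + 3x.
Every vertex has degree 3, so 3V = 2E.
Euler: V − E + F = 2 ⇒ (2E)/3 − E + (24 + x) = 2.
Multiply by 6: 2·(2E) − 3·(2E) + 6·(24 + x) = 12, i.e. 144 + 6x − (144 + 3x) = 12.
Collecting terms: 3x = 12, so x = 4.
Then 2E = 144 + 3·4 = 156, so E = 78, V = 2E/3 = 52, F = 24 + 4 = 28.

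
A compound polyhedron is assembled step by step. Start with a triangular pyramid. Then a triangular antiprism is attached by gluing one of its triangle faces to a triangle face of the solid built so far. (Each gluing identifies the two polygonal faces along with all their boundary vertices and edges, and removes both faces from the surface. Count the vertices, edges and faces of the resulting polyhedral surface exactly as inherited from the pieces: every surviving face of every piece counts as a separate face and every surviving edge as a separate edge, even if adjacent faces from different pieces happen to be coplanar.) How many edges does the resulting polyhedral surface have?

A triangular pyramid: V=4, E=6, F=4.
Attach a triangular antiprism (V=6, E=12, F=8) along a 3-gon: merge 3 vertices and 3 edges, delete both glued faces → V=7, E=15, F=10.
Check: V − E + F = 7 − 15 + 10 = 2.

15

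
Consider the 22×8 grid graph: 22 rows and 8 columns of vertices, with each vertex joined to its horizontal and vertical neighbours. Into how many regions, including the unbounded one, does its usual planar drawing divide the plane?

148

The grid has V = 22·8 = 176 vertices and E = 22·7 + 8·21 = 322 edges.
F = 2 − V + E = 2 − 176 + 322 = 148.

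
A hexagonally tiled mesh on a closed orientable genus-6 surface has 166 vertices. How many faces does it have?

χ = 2 − 2·6 = -10, and every face is a hexagon so 6F = 2E.
V − E + F = -10 with E = 6F/2 gives 166 − (6/2 − 1)·F = -10, so F = 88 and E = 264.

88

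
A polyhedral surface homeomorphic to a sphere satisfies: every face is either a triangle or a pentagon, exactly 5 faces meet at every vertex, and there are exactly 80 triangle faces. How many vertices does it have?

60

Let x be the number of pentagons; then F = 80 + x.
Edge–face incidences: 2E = 3·80 + 5·x = 240 + 5x.
Every vertex has degree 5, so 5V = 2E.
Euler: V − E + F = 2 ⇒ (2E)/5 − E + (80 + x) = 2.
Multiply by 10: 2·(2E) − 5·(2E) + 10·(80 + x) = 20, i.e. 800 + 10x − 3·(240 + 5x) = 20.
Collecting terms: −5x + 80 = 20, so −5x = −60, so x = 12.
Then 2E = 240 + 5·12 = 300, so E = 150, V = 2E/5 = 60, F = 80 + 12 = 92.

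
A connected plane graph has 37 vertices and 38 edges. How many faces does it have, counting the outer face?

3

Euler's formula for a connected plane graph: V − E + F = 2, so F = 2 − 37 + 38 = 3.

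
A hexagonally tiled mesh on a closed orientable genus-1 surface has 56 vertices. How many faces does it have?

28

χ = 2 − 2·1 = 0, and every face is a hexagon so 6F = 2E.
V − E + F = 0 with E = 6F/2 gives 56 − (6/2 − 1)·F = 0, so F = 28 and E = 84.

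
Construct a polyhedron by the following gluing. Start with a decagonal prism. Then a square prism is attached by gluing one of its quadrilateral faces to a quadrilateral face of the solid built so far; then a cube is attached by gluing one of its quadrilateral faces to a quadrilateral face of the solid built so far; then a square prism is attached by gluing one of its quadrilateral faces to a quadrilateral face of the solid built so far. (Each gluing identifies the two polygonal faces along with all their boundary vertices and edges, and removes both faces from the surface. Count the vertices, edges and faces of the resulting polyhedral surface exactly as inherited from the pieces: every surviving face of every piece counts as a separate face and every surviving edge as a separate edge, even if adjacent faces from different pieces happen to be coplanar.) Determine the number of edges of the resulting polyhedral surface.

54

A decagonal prism: V=20, E=30, F=12.
Attach a square prism (V=8, E=12, F=6) along a 4-gon: merge 4 vertices and 4 edges, delete both glued faces → V=24, E=38, F=16.
Attach a cube (V=8, E=12, F=6) along a 4-gon: merge 4 vertices and 4 edges, delete both glued faces → V=28, E=46, F=20.
Attach a square prism (V=8, E=12, F=6) along a 4-gon: merge 4 vertices and 4 edges, delete both glued faces → V=32, E=54, F=24.
Check: V − E + F = 32 − 54 + 24 = 2.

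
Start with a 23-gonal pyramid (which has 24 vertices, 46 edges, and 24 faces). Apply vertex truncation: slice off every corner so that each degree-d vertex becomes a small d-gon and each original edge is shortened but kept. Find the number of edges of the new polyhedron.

138

Truncation replaces each original edge-end by a new vertex, so V′ = 2E = 92.
Each original edge survives, and each old vertex of degree d contributes d new edges; summing degrees gives Σd = 2E, so E′ = E + 2E = 3E = 138.
Each original face survives and each original vertex becomes one new face: F′ = F + V = 48.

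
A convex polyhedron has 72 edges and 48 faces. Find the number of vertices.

Here V − E + F = 2.
V = 2 + E − F = 2 + 72 − 48 = 26.

26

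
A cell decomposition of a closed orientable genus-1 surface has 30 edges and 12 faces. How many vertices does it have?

18

For a closed orientable surface of genus 1, χ = 2 − 2·1 = 0.
V = 0 + E − F = 0 + 30 − 12 = 18.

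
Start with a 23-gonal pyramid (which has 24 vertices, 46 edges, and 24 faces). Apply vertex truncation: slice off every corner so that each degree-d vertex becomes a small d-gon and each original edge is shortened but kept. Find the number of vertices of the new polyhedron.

92

Truncation replaces each original edge-end by a new vertex, so V′ = 2E = 92.
Each original edge survives, and each old vertex of degree d contributes d new edges; summing degrees gives Σd = 2E, so E′ = E + 2E = 3E = 138.
Each original face survives and each original vertex becomes one new face: F′ = F + V = 48.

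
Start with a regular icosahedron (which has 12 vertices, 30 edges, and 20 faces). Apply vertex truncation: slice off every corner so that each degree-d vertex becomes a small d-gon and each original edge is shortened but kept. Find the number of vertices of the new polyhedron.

60

Truncation replaces each original edge-end by a new vertex, so V′ = 2E = 60.
Each original edge survives, and each old vertex of degree d contributes d new edges; summing degrees gives Σd = 2E, so E′ = E + 2E = 3E = 90.
Each original face survives and each original vertex becomes one new face: F′ = F + V = 32.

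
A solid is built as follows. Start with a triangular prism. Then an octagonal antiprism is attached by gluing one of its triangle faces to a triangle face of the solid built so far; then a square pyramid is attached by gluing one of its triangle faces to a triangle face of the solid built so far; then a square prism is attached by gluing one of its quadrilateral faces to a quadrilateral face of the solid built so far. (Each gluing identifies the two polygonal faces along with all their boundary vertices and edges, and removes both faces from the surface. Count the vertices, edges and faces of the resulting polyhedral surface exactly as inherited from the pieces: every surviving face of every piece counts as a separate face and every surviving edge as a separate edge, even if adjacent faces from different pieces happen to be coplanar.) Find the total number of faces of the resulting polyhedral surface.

A triangular prism: V=6, E=9, F=5.
Attach an octagonal antiprism (V=16, E=32, F=18) along a 3-gon: merge 3 vertices and 3 edges, delete both glued faces → V=19, E=38, F=21.
Attach a square pyramid (V=5, E=8, F=5) along a 3-gon: merge 3 vertices and 3 edges, delete both glued faces → V=21, E=43, F=24.
Attach a square prism (V=8, E=12, F=6) along a 4-gon: merge 4 vertices and 4 edges, delete both glued faces → V=25, E=51, F=28.
Check: V − E + F = 25 − 51 + 28 = 2.

28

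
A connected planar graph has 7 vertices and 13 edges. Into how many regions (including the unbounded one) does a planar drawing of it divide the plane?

8

Euler's formula for a connected plane graph: V − E + F = 2, so F = 2 − 7 + 13 = 8.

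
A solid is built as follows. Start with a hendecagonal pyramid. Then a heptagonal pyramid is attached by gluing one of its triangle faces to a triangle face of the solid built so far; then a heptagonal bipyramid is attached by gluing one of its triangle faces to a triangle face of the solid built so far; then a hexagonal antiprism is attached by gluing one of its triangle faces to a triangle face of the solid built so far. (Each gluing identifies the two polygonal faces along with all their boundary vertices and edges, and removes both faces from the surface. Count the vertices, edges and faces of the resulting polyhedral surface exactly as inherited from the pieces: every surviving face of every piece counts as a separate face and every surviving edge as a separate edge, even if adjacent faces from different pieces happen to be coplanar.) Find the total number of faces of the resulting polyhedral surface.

A hendecagonal pyramid: V=12, E=22, F=12.
Attach a heptagonal pyramid (V=8, E=14, F=8) along a 3-gon: merge 3 vertices and 3 edges, delete both glued faces → V=17, E=33, F=18.
Attach a heptagonal bipyramid (V=9, E=21, F=14) along a 3-gon: merge 3 vertices and 3 edges, delete both glued faces → V=23, E=51, F=30.
Attach a hexagonal antiprism (V=12, E=24, F=14) along a 3-gon: merge 3 vertices and 3 edges, delete both glued faces → V=32, E=72, F=42.
Check: V − E + F = 32 − 72 + 42 = 2.

42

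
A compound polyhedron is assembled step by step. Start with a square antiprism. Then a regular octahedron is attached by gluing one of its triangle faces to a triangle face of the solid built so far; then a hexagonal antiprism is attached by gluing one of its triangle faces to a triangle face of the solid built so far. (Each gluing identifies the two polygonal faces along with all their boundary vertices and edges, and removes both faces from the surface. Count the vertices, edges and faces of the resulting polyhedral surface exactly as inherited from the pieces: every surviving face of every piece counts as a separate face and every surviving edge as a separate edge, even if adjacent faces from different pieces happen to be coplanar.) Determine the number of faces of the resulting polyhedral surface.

A square antiprism: V=8, E=16, F=10.
Attach a regular octahedron (V=6, E=12, F=8) along a 3-gon: merge 3 vertices and 3 edges, delete both glued faces → V=11, E=25, F=16.
Attach a hexagonal antiprism (V=12, E=24, F=14) along a 3-gon: merge 3 vertices and 3 edges, delete both glued faces → V=20, E=46, F=28.
Check: V − E + F = 20 − 46 + 28 = 2.

28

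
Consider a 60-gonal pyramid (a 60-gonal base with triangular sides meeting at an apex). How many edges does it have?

A pyramid on an n-gon base has one n-gon and n triangles: V = 60 + 1 = 61, E = 2·60 = 120, F = 60 + 1 = 61.

120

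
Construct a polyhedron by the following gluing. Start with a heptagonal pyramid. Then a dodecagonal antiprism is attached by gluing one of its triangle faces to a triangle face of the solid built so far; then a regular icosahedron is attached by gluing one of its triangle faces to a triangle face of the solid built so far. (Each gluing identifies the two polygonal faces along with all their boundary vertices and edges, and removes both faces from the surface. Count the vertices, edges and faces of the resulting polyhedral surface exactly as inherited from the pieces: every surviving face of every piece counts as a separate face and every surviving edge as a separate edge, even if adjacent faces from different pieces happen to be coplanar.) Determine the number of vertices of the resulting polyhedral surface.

A heptagonal pyramid: V=8, E=14, F=8.
Attach a dodecagonal antiprism (V=24, E=48, F=26) along a 3-gon: merge 3 vertices and 3 edges, delete both glued faces → V=29, E=59, F=32.
Attach a regular icosahedron (V=12, E=30, F=20) along a 3-gon: merge 3 vertices and 3 edges, delete both glued faces → V=38, E=86, F=50.
Check: V − E + F = 38 − 86 + 50 = 2.

38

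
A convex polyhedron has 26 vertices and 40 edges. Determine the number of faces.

Here V − E + F = 2.
F = 2 − V + E = 2 − 26 + 40 = 16.

16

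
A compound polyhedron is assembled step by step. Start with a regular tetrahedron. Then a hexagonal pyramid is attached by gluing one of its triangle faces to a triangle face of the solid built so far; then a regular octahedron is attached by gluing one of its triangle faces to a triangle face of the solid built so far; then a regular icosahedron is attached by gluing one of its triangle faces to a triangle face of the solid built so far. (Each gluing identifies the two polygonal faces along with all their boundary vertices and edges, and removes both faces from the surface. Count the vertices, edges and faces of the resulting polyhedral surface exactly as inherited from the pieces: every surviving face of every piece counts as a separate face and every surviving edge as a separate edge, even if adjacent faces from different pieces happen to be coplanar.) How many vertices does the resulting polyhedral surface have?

A regular tetrahedron: V=4, E=6, F=4.
Attach a hexagonal pyramid (V=7, E=12, F=7) along a 3-gon: merge 3 vertices and 3 edges, delete both glued faces → V=8, E=15, F=9.
Attach a regular octahedron (V=6, E=12, F=8) along a 3-gon: merge 3 vertices and 3 edges, delete both glued faces → V=11, E=24, F=15.
Attach a regular icosahedron (V=12, E=30, F=20) along a 3-gon: merge 3 vertices and 3 edges, delete both glued faces → V=20, E=51, F=33.
Check: V − E + F = 20 − 51 + 33 = 2.

20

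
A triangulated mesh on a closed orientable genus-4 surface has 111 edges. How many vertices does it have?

χ = 2 − 2·4 = -6, and every face is a triangle so 3F = 2E.
F = 2E/3 = 74. Then V = -6 + E − F = -6 + 111 − 74 = 31.

31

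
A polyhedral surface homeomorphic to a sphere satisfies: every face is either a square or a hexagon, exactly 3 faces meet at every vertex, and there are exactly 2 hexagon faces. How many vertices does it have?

Let x be the number of squares; then F = 2 + x.
Edge–face incidences: 2E = 6·2 + 4·x = 12 + 4x.
Every vertex has degree 3, so 3V = 2E.
Euler: V − E + F = 2 ⇒ (2E)/3 − E + (2 + x) = 2.
Multiply by 6: 2·(2E) − 3·(2E) + 6·(2 + x) = 12, i.e. 12 + 6x − (12 + 4x) = 12.
Collecting terms: 2x = 12, so x = 6.
Then 2E = 12 + 4·6 = 36, so E = 18, V = 2E/3 = 12, F = 2 + 6 = 8.

12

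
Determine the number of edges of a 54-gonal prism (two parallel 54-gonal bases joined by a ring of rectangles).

A prism on an n-gon has two n-gon bases and n rectangular sides: V = 2·54 = 108, E = 3·54 = 162, F = 54 + 2 = 56.

162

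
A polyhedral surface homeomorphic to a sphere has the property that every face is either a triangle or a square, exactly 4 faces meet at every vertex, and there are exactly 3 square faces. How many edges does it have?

18

Let x be the number of triangles; then F = 3 + x.
Edge–face incidences: 2E = 4·3 + 3·x = 12 + 3x.
Every vertex has degree 4, so 4V = 2E.
Euler: V − E + F = 2 ⇒ (2E)/4 − E + (3 + x) = 2.
Multiply by 8: 2·(2E) − 4·(2E) + 8·(3 + x) = 16, i.e. 24 + 8x − 2·(12 + 3x) = 16.
Collecting terms: 2x = 16, so x = 8.
Then 2E = 12 + 3·8 = 36, so E = 18, V = 2E/4 = 9, F = 3 + 8 = 11.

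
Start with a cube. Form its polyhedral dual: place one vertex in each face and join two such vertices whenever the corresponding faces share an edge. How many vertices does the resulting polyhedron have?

6

The base solid has V = 8, E = 12, F = 6.
The dual swaps V and F and preserves E: V′ = F = 6, E′ = E = 12, F′ = V = 8.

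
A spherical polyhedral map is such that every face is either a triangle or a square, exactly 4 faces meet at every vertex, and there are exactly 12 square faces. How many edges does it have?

36

Let x be the number of triangles; then F = 12 + x.
Edge–face incidences: 2E = 4·12 + 3·x = 48 + 3x.
Every vertex has degree 4, so 4V = 2E.
Euler: V − E + F = 2 ⇒ (2E)/4 − E + (12 + x) = 2.
Multiply by 8: 2·(2E) − 4·(2E) + 8·(12 + x) = 16, i.e. 96 + 8x − 2·(48 + 3x) = 16.
Collecting terms: 2x = 16, so x = 8.
Then 2E = 48 + 3·8 = 72, so E = 36, V = 2E/4 = 18, F = 12 + 8 = 20.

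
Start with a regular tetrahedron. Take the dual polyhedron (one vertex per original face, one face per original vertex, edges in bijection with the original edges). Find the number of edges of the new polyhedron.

6

The base solid has V = 4, E = 6, F = 4.
The dual swaps V and F and preserves E: V′ = F = 4, E′ = E = 6, F′ = V = 4.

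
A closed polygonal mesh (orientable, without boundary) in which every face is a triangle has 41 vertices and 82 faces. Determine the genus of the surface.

Every face is a triangle, so 2E = 3·82 = 246, giving E = 123.
χ = V − E + F = 41 − 123 + 82 = 0.
For a closed orientable surface χ = 2 − 2g, so g = (2 − (0))/2 = 1.

1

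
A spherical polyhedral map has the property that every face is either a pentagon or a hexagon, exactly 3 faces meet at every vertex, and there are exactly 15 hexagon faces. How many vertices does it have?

Let x be the number of pentagons; then F = 15 + x.
Edge–face incidences: 2E = 6·15 + 5·x = 90 + 5x.
Every vertex has degree 3, so 3V = 2E.
Euler: V − E + F = 2 ⇒ (2E)/3 − E + (15 + x) = 2.
Multiply by 6: 2·(2E) − 3·(2E) + 6·(15 + x) = 12, i.e. 90 + 6x − (90 + 5x) = 12.
Collecting terms: x = 12.
Then 2E = 90 + 5·12 = 150, so E = 75, V = 2E/3 = 50, F = 15 + 12 = 27.

50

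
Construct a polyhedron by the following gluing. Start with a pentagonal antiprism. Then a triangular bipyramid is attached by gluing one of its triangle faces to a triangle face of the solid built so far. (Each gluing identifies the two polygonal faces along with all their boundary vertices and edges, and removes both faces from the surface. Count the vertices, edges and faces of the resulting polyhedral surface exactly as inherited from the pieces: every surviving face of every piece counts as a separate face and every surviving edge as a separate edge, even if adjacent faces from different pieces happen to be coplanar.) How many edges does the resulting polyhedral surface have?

26

A pentagonal antiprism: V=10, E=20, F=12.
Attach a triangular bipyramid (V=5, E=9, F=6) along a 3-gon: merge 3 vertices and 3 edges, delete both glued faces → V=12, E=26, F=16.
Check: V − E + F = 12 − 26 + 16 = 2.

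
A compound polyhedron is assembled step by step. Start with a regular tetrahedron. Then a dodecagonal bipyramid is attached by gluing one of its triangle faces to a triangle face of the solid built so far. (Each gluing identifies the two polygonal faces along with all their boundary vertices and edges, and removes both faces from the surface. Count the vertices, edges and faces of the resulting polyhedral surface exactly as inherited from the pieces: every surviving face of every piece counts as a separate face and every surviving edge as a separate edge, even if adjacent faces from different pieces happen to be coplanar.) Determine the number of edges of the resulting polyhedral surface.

39

A regular tetrahedron: V=4, E=6, F=4.
Attach a dodecagonal bipyramid (V=14, E=36, F=24) along a 3-gon: merge 3 vertices and 3 edges, delete both glued faces → V=15, E=39, F=26.
Check: V − E + F = 15 − 39 + 26 = 2.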